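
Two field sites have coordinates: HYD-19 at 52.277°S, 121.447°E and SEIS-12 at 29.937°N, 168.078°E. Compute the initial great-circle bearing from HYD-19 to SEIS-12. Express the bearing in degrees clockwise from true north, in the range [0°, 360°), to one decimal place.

39.1°

Δλ = 46.6310°
y = sin Δλ · cos φ₂ = 0.629953
x = cos φ₁ sin φ₂ − sin φ₁ cos φ₂ cos Δλ = 0.776028
θ = atan2(y, x) = 39.0685° → 39.0685° (mod 360°)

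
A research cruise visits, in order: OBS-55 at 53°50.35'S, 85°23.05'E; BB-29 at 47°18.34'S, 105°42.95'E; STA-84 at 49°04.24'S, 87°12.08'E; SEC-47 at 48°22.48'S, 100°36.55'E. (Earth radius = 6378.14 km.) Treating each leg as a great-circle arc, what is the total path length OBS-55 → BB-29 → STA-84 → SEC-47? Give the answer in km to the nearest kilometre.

OBS-55: φ = -53.83917°, λ = +85.38417°
BB-29: φ = -47.30567°, λ = +105.71583°
STA-84: φ = -49.07067°, λ = +87.20133°
SEC-47: φ = -48.37467°, λ = +100.60917°
OBS-55→BB-29: c = 0.251350 rad, d = 1603.14 km
BB-29→STA-84: c = 0.217066 rad, d = 1384.48 km
STA-84→SEC-47: c = 0.154652 rad, d = 986.39 km
Total = 1603.14 + 1384.48 + 986.39 = 3974.01 km

3974 km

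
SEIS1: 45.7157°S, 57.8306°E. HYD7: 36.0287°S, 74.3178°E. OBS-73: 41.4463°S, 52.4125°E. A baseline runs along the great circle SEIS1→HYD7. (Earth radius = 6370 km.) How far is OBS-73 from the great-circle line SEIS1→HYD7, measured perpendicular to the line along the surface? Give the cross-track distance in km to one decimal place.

δ₁₃ = central angle SEIS1→OBS-73 = 0.101170 rad  (haversine)
θ₁₃ = bearing SEIS1→OBS-73 = 315.510°,  θ₁₂ = bearing SEIS1→HYD7 = 57.813°
dₓₜ = R·arcsin(sin δ₁₃ · sin(θ₁₃ − θ₁₂)) = 6370·arcsin(0.10100·sin(257.697°)) = -629.601 km
|dₓₜ| = 629.601 km

629.6 km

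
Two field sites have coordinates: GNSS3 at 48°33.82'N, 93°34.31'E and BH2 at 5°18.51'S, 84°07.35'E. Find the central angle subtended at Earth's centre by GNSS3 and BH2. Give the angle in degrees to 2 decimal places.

GNSS3: φ = +48.56367°, λ = +93.57183°
BH2: φ = -5.30850°, λ = +84.12250°
Δφ = -53.8722°,  Δλ = -9.4493°
a = sin²(Δφ/2) + cos φ₁ cos φ₂ sin²(Δλ/2) = 0.209676
c = 2·arcsin(√a) = 0.951272 rad = 54.5039°

54.50°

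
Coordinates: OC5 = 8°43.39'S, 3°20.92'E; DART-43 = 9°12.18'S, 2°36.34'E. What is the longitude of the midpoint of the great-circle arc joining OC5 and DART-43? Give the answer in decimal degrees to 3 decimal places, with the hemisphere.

OC5: φ = -8.72317°, λ = +3.34867°
DART-43: φ = -9.20300°, λ = +2.60567°
Bx = cos φ₂ cos Δλ = 0.987045,  By = cos φ₂ sin Δλ = -0.012801
φₘ = atan2(sin φ₁ + sin φ₂, √((cos φ₁ + Bx)² + By²)) = -8.96327°
λₘ = λ₁ + atan2(By, cos φ₁ + Bx) = 2.97741°

2.977°E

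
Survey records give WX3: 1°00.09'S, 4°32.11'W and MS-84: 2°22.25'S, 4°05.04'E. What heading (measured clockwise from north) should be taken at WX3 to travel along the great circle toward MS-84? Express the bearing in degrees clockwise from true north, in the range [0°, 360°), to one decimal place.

WX3: φ = -1.00150°, λ = -4.53517°
MS-84: φ = -2.37083°, λ = +4.08400°
Δλ = 8.6192°
y = sin Δλ · cos φ₂ = 0.149738
x = cos φ₁ sin φ₂ − sin φ₁ cos φ₂ cos Δλ = -0.024094
θ = atan2(y, x) = 99.1411° → 99.1411° (mod 360°)

99.1°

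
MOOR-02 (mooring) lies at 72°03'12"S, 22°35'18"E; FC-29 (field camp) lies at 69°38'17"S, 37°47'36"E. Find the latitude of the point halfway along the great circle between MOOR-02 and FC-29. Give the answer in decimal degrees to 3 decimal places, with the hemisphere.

MOOR-02: φ = -72.05333°, λ = +22.58833°
FC-29: φ = -69.63806°, λ = +37.79333°
Bx = cos φ₂ cos Δλ = 0.335769,  By = cos φ₂ sin Δλ = 0.091258
φₘ = atan2(sin φ₁ + sin φ₂, √((cos φ₁ + Bx)² + By²)) = -71.00137°
λₘ = λ₁ + atan2(By, cos φ₁ + Bx) = 30.65495°

71.001°S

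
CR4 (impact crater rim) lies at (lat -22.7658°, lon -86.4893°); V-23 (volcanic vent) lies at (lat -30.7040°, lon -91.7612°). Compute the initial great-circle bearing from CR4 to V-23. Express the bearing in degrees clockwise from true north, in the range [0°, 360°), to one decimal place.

Δλ = -5.2719°
y = sin Δλ · cos φ₂ = -0.079002
x = cos φ₁ sin φ₂ − sin φ₁ cos φ₂ cos Δλ = -0.139512
θ = atan2(y, x) = -150.4784° → 209.5216° (mod 360°)

209.5°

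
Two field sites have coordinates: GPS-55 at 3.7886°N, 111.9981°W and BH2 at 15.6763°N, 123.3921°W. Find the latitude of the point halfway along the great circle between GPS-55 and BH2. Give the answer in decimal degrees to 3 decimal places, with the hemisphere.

9.780°N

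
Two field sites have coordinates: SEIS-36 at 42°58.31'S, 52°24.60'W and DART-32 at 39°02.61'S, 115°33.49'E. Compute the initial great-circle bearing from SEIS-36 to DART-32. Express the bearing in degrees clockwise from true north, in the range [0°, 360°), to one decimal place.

170.6°

SEIS-36: φ = -42.97183°, λ = -52.41000°
DART-32: φ = -39.04350°, λ = +115.55817°
Δλ = 167.9682°
y = sin Δλ · cos φ₂ = 0.161900
x = cos φ₁ sin φ₂ − sin φ₁ cos φ₂ cos Δλ = -0.978675
θ = atan2(y, x) = 170.6067° → 170.6067° (mod 360°)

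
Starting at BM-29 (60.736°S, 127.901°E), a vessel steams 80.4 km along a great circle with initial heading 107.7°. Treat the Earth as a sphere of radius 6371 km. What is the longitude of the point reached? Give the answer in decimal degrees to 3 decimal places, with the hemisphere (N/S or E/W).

129.320°E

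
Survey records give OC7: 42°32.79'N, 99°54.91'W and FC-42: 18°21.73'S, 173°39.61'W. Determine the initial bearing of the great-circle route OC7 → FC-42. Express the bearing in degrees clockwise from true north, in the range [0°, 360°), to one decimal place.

245.7°

OC7: φ = +42.54650°, λ = -99.91517°
FC-42: φ = -18.36217°, λ = -173.66017°
Δλ = -73.7450°
y = sin Δλ · cos φ₂ = -0.911145
x = cos φ₁ sin φ₂ − sin φ₁ cos φ₂ cos Δλ = -0.411723
θ = atan2(y, x) = -114.3170° → 245.6830° (mod 360°)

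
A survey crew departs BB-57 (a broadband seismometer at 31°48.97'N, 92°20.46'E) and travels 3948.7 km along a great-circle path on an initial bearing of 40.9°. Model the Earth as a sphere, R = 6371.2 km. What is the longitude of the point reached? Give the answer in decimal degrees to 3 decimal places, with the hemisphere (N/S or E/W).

BB-57: φ = +31.81617°, λ = +92.34100°
δ = d/R = 3948.7/6371.2 = 0.619773 rad
φ₂ = arcsin(sin φ₁ cos δ + cos φ₁ sin δ cos θ)
   = arcsin(0.52720·0.81401 + 0.84974·0.58085·0.75585) = 53.34190°
λ₂ = λ₁ + atan2(sin θ sin δ cos φ₁, cos δ − sin φ₁ sin φ₂) = 131.90861°

131.909°E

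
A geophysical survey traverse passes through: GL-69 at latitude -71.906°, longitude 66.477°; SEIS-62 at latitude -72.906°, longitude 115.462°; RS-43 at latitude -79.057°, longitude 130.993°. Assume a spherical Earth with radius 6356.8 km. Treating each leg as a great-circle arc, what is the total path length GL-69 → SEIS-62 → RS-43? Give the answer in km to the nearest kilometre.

GL-69→SEIS-62: c = 0.251794 rad, d = 1600.60 km
SEIS-62→RS-43: c = 0.124937 rad, d = 794.20 km
Total = 1600.60 + 794.20 = 2394.81 km

2395 km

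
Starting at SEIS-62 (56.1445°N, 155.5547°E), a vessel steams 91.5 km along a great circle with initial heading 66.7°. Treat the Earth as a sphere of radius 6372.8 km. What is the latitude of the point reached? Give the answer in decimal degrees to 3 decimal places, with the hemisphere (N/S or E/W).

56.462°N

δ = d/R = 91.5/6372.8 = 0.014358 rad
φ₂ = arcsin(sin φ₁ cos δ + cos φ₁ sin δ cos θ)
   = arcsin(0.83045·0.99990 + 0.55710·0.01436·0.39555) = 56.46240°
λ₂ = λ₁ + atan2(sin θ sin δ cos φ₁, cos δ − sin φ₁ sin φ₂) = 156.92235°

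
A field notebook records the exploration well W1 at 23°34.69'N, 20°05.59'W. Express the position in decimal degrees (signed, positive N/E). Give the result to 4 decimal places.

lat: 23.5782° N → +23.5782°
lon: 20.0932° W → -20.0932°

+23.5782°, -20.0932°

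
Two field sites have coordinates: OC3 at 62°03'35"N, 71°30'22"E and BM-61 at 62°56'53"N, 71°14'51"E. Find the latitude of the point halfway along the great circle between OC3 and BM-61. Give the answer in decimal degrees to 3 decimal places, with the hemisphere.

62.504°N

OC3: φ = +62.05972°, λ = +71.50611°
BM-61: φ = +62.94806°, λ = +71.24750°
Bx = cos φ₂ cos Δλ = 0.454793,  By = cos φ₂ sin Δλ = -0.002053
φₘ = atan2(sin φ₁ + sin φ₂, √((cos φ₁ + Bx)² + By²)) = 62.50395°
λₘ = λ₁ + atan2(By, cos φ₁ + Bx) = 71.37873°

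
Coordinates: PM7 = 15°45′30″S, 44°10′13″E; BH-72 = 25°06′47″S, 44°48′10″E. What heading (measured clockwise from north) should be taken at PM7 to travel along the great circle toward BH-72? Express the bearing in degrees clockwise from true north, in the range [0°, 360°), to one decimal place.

176.5°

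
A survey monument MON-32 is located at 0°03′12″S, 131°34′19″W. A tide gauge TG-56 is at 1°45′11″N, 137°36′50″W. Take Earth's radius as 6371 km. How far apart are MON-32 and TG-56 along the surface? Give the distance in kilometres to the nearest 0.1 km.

MON-32: φ = -0.05333°, λ = -131.57194°
TG-56: φ = +1.75306°, λ = -137.61389°
Δφ = 1.8064°,  Δλ = -6.0419°
a = sin²(Δφ/2) + cos φ₁ cos φ₂ sin²(Δλ/2) = 0.003025
c = 2·arcsin(√a) = 0.110049 rad = 6.3053°
d = R·c = 6371 × 0.110049 = 701.1 km

701.1 km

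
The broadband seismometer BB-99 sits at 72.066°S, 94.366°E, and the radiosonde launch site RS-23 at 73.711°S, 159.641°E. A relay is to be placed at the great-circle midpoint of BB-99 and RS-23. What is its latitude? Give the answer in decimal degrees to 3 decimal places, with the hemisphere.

Bx = cos φ₂ cos Δλ = 0.117316,  By = cos φ₂ sin Δλ = 0.254769
φₘ = atan2(sin φ₁ + sin φ₂, √((cos φ₁ + Bx)² + By²)) = -75.45991°
λₘ = λ₁ + atan2(By, cos φ₁ + Bx) = 125.29282°

75.460°S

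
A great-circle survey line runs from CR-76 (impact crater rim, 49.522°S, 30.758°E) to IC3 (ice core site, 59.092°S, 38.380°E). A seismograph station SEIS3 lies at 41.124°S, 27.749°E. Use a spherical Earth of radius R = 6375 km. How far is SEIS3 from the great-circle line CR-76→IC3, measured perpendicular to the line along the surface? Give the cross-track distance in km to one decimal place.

111.1 km

δ₁₃ = central angle CR-76→SEIS3 = 0.151119 rad  (haversine)
θ₁₃ = bearing CR-76→SEIS3 = 344.772°,  θ₁₂ = bearing CR-76→IC3 = 158.126°
dₓₜ = R·arcsin(sin δ₁₃ · sin(θ₁₃ − θ₁₂)) = 6375·arcsin(0.15054·sin(186.646°)) = -111.073 km
|dₓₜ| = 111.073 km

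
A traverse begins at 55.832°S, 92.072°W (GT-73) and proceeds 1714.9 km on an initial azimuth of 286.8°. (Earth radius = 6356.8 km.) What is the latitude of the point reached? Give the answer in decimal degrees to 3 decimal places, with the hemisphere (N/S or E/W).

48.956°S

δ = d/R = 1714.9/6356.8 = 0.269774 rad
φ₂ = arcsin(sin φ₁ cos δ + cos φ₁ sin δ cos θ)
   = arcsin(-0.82739·0.96383 + 0.56162·0.26651·0.28903) = -48.95606°
λ₂ = λ₁ + atan2(sin θ sin δ cos φ₁, cos δ − sin φ₁ sin φ₂) = -114.93652°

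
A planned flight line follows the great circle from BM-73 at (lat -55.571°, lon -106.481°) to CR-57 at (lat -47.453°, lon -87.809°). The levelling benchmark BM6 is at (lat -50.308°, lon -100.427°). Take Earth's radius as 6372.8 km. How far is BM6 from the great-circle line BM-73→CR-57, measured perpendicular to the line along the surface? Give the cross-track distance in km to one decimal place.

305.8 km

δ₁₃ = central angle BM-73→BM6 = 0.111679 rad  (haversine)
θ₁₃ = bearing BM-73→BM6 = 37.184°,  θ₁₂ = bearing BM-73→CR-57 = 62.675°
dₓₜ = R·arcsin(sin δ₁₃ · sin(θ₁₃ − θ₁₂)) = 6372.8·arcsin(0.11145·sin(-25.490°)) = -305.773 km
|dₓₜ| = 305.773 km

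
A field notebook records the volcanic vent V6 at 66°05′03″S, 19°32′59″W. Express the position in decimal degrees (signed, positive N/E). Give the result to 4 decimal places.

lat: 66.0842° S → -66.0842°
lon: 19.5497° W → -19.5497°

-66.0842°, -19.5497°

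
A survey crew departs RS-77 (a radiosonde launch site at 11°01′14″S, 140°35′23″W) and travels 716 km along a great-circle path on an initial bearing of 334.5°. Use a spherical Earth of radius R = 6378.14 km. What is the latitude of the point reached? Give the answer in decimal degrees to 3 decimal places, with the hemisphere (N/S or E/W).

RS-77: φ = -11.02056°, λ = -140.58972°
δ = d/R = 716/6378.14 = 0.112258 rad
φ₂ = arcsin(sin φ₁ cos δ + cos φ₁ sin δ cos θ)
   = arcsin(-0.19116·0.99371 + 0.98156·0.11202·0.90259) = -5.20459°
λ₂ = λ₁ + atan2(sin θ sin δ cos φ₁, cos δ − sin φ₁ sin φ₂) = -143.36545°

5.205°S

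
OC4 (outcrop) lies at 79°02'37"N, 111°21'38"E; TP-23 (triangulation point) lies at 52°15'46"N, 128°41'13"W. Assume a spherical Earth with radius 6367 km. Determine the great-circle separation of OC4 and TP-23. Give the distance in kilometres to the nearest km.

4899 km

OC4: φ = +79.04361°, λ = +111.36056°
TP-23: φ = +52.26278°, λ = -128.68694°
Δφ = -26.7808°,  Δλ = 119.9525°
a = sin²(Δφ/2) + cos φ₁ cos φ₂ sin²(Δλ/2) = 0.140834
c = 2·arcsin(√a) = 0.769395 rad = 44.0831°
d = R·c = 6367 × 0.769395 = 4898.7 km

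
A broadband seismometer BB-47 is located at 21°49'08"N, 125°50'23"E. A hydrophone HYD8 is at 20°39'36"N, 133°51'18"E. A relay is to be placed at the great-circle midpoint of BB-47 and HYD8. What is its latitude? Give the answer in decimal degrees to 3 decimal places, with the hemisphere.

BB-47: φ = +21.81889°, λ = +125.83972°
HYD8: φ = +20.66000°, λ = +133.85500°
Bx = cos φ₂ cos Δλ = 0.926550,  By = cos φ₂ sin Δλ = 0.130470
φₘ = atan2(sin φ₁ + sin φ₂, √((cos φ₁ + Bx)² + By²)) = 21.28685°
λₘ = λ₁ + atan2(By, cos φ₁ + Bx) = 129.86314°

21.287°N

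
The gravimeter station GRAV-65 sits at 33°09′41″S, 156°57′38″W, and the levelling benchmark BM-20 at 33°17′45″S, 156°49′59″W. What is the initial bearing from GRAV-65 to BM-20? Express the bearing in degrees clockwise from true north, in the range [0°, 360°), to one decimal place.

GRAV-65: φ = -33.16139°, λ = -156.96056°
BM-20: φ = -33.29583°, λ = -156.83306°
Δλ = 0.1275°
y = sin Δλ · cos φ₂ = 0.001860
x = cos φ₁ sin φ₂ − sin φ₁ cos φ₂ cos Δλ = -0.002348
θ = atan2(y, x) = 141.6105° → 141.6105° (mod 360°)

141.6°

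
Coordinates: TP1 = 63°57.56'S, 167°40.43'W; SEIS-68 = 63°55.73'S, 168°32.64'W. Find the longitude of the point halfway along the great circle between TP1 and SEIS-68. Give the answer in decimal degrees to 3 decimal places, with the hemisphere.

TP1: φ = -63.95933°, λ = -167.67383°
SEIS-68: φ = -63.92883°, λ = -168.54400°
Bx = cos φ₂ cos Δλ = 0.439437,  By = cos φ₂ sin Δλ = -0.006674
φₘ = atan2(sin φ₁ + sin φ₂, √((cos φ₁ + Bx)² + By²)) = -63.94474°
λₘ = λ₁ + atan2(By, cos φ₁ + Bx) = -168.10915°

168.109°W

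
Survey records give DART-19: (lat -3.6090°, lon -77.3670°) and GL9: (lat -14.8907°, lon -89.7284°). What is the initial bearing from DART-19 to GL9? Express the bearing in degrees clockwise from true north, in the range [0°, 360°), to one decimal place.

Δλ = -12.3614°
y = sin Δλ · cos φ₂ = -0.206888
x = cos φ₁ sin φ₂ − sin φ₁ cos φ₂ cos Δλ = -0.197043
θ = atan2(y, x) = -133.6038° → 226.3962° (mod 360°)

226.4°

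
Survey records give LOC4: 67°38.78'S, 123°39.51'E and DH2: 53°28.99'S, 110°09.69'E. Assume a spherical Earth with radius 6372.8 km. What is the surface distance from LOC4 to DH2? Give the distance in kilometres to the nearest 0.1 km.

LOC4: φ = -67.64633°, λ = +123.65850°
DH2: φ = -53.48317°, λ = +110.16150°
Δφ = 14.1632°,  Δλ = -13.4970°
a = sin²(Δφ/2) + cos φ₁ cos φ₂ sin²(Δλ/2) = 0.018324
c = 2·arcsin(√a) = 0.271564 rad = 15.5595°
d = R·c = 6372.8 × 0.271564 = 1730.6 km

1730.6 km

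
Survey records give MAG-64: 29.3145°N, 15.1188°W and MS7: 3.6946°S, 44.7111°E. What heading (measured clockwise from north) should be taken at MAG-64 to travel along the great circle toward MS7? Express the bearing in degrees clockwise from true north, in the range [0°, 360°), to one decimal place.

109.3°

Δλ = 59.8299°
y = sin Δλ · cos φ₂ = 0.862740
x = cos φ₁ sin φ₂ − sin φ₁ cos φ₂ cos Δλ = -0.301735
θ = atan2(y, x) = 109.2768° → 109.2768° (mod 360°)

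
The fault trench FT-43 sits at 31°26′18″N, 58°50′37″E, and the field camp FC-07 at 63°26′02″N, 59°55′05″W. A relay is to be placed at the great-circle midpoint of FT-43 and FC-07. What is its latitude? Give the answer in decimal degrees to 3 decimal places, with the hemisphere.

62.128°N

FT-43: φ = +31.43833°, λ = +58.84361°
FC-07: φ = +63.43389°, λ = -59.91806°
Bx = cos φ₂ cos Δλ = -0.215193,  By = cos φ₂ sin Δλ = -0.392055
φₘ = atan2(sin φ₁ + sin φ₂, √((cos φ₁ + Bx)² + By²)) = 62.12820°
λₘ = λ₁ + atan2(By, cos φ₁ + Bx) = 27.27302°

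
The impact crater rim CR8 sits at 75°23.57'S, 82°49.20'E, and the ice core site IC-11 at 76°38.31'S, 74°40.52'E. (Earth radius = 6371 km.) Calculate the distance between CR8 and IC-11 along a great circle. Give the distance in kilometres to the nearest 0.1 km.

258.7 km

CR8: φ = -75.39283°, λ = +82.82000°
IC-11: φ = -76.63850°, λ = +74.67533°
Δφ = -1.2457°,  Δλ = -8.1447°
a = sin²(Δφ/2) + cos φ₁ cos φ₂ sin²(Δλ/2) = 0.000412
c = 2·arcsin(√a) = 0.040602 rad = 2.3263°
d = R·c = 6371 × 0.040602 = 258.7 km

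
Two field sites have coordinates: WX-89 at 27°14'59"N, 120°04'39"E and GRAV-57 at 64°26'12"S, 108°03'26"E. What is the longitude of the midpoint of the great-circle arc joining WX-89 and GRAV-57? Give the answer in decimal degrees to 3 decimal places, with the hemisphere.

116.156°E

WX-89: φ = +27.24972°, λ = +120.07750°
GRAV-57: φ = -64.43667°, λ = +108.05722°
Bx = cos φ₂ cos Δλ = 0.422047,  By = cos φ₂ sin Δλ = -0.089865
φₘ = atan2(sin φ₁ + sin φ₂, √((cos φ₁ + Bx)² + By²)) = -18.67756°
λₘ = λ₁ + atan2(By, cos φ₁ + Bx) = 116.15638°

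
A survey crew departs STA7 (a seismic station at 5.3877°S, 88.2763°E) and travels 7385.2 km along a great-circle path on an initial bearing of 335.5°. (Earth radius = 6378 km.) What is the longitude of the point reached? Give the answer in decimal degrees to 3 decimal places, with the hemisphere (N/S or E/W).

49.788°E

δ = d/R = 7385.2/6378 = 1.157918 rad
φ₂ = arcsin(sin φ₁ cos δ + cos φ₁ sin δ cos θ)
   = arcsin(-0.09389·0.40125 + 0.99558·0.91597·0.90996) = 52.38592°
λ₂ = λ₁ + atan2(sin θ sin δ cos φ₁, cos δ − sin φ₁ sin φ₂) = 49.78819°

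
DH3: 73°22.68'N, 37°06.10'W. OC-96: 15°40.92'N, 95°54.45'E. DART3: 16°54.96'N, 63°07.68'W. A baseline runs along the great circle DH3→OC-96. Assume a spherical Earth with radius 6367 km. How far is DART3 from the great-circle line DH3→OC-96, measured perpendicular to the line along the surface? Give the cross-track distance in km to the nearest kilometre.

DH3: φ = +73.37800°, λ = -37.10167°
OC-96: φ = +15.68200°, λ = +95.90750°
DART3: φ = +16.91600°, λ = -63.12800°
δ₁₃ = central angle DH3→DART3 = 1.018390 rad  (haversine)
θ₁₃ = bearing DH3→DART3 = 209.548°,  θ₁₂ = bearing DH3→OC-96 = 44.895°
dₓₜ = R·arcsin(sin δ₁₃ · sin(θ₁₃ − θ₁₂)) = 6367·arcsin(0.85126·sin(164.652°)) = 1446.962 km
|dₓₜ| = 1446.962 km

1447 km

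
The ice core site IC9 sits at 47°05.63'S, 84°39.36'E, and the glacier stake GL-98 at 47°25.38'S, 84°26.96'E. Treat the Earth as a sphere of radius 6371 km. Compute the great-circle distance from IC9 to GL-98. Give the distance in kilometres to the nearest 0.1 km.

IC9: φ = -47.09383°, λ = +84.65600°
GL-98: φ = -47.42300°, λ = +84.44933°
Δφ = -0.3292°,  Δλ = -0.2067°
a = sin²(Δφ/2) + cos φ₁ cos φ₂ sin²(Δλ/2) = 0.000010
c = 2·arcsin(√a) = 0.006245 rad = 0.3578°
d = R·c = 6371 × 0.006245 = 39.8 km

39.8 km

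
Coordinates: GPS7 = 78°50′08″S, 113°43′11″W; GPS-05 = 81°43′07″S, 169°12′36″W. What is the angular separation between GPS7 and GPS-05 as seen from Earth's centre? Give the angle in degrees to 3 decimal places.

9.374°

GPS7: φ = -78.83556°, λ = -113.71972°
GPS-05: φ = -81.71861°, λ = -169.21000°
Δφ = -2.8831°,  Δλ = -55.4903°
a = sin²(Δφ/2) + cos φ₁ cos φ₂ sin²(Δλ/2) = 0.006677
c = 2·arcsin(√a) = 0.163610 rad = 9.3741°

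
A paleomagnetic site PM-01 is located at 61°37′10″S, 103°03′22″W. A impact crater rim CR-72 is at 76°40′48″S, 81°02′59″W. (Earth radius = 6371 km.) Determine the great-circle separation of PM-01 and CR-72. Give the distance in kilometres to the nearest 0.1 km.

PM-01: φ = -61.61944°, λ = -103.05611°
CR-72: φ = -76.68000°, λ = -81.04972°
Δφ = -15.0606°,  Δλ = 22.0064°
a = sin²(Δφ/2) + cos φ₁ cos φ₂ sin²(Δλ/2) = 0.021163
c = 2·arcsin(√a) = 0.291990 rad = 16.7298°
d = R·c = 6371 × 0.291990 = 1860.3 km

1860.3 km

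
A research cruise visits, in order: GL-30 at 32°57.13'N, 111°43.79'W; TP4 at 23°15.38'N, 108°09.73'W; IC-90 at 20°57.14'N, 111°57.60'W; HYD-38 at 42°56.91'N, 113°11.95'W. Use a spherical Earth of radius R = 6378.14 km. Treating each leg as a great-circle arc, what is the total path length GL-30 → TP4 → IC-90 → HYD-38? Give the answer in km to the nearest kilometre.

GL-30: φ = +32.95217°, λ = -111.72983°
TP4: φ = +23.25633°, λ = -108.16217°
IC-90: φ = +20.95233°, λ = -111.96000°
HYD-38: φ = +42.94850°, λ = -113.19917°
GL-30→TP4: c = 0.177877 rad, d = 1134.52 km
TP4→IC-90: c = 0.073400 rad, d = 468.16 km
IC-90→HYD-38: c = 0.384332 rad, d = 2451.32 km
Total = 1134.52 + 468.16 + 2451.32 = 4054.00 km

4054 km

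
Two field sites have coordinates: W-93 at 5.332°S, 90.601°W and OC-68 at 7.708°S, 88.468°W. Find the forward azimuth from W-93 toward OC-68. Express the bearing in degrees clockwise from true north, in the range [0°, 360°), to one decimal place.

Δλ = 2.1330°
y = sin Δλ · cos φ₂ = 0.036883
x = cos φ₁ sin φ₂ − sin φ₁ cos φ₂ cos Δλ = -0.041521
θ = atan2(y, x) = 138.3854° → 138.3854° (mod 360°)

138.4°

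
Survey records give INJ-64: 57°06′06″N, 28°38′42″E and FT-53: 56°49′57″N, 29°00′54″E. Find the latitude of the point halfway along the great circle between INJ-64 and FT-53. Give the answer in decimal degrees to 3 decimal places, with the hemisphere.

56.967°N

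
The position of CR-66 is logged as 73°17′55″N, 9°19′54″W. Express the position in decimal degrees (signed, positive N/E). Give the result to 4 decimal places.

+73.2986°, -9.3317°

lat: 73.2986° N → +73.2986°
lon: 9.3317° W → -9.3317°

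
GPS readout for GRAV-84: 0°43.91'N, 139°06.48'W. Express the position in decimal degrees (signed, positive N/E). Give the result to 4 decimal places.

+0.7318°, -139.1080°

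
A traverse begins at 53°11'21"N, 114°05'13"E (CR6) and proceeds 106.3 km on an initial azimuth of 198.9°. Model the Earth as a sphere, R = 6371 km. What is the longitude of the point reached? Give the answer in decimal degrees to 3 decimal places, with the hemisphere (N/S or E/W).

113.581°E

CR6: φ = +53.18917°, λ = +114.08694°
δ = d/R = 106.3/6371 = 0.016685 rad
φ₂ = arcsin(sin φ₁ cos δ + cos φ₁ sin δ cos θ)
   = arcsin(0.80062·0.99986 + 0.59917·0.01668·-0.94609) = 52.28364°
λ₂ = λ₁ + atan2(sin θ sin δ cos φ₁, cos δ − sin φ₁ sin φ₂) = 113.58078°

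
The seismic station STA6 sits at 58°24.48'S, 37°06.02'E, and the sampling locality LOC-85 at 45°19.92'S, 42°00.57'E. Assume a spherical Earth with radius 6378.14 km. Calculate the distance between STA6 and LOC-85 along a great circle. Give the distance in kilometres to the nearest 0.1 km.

STA6: φ = -58.40800°, λ = +37.10033°
LOC-85: φ = -45.33200°, λ = +42.00950°
Δφ = 13.0760°,  Δλ = 4.9092°
a = sin²(Δφ/2) + cos φ₁ cos φ₂ sin²(Δλ/2) = 0.013640
c = 2·arcsin(√a) = 0.234116 rad = 13.4138°
d = R·c = 6378.14 × 0.234116 = 1493.2 km

1493.2 km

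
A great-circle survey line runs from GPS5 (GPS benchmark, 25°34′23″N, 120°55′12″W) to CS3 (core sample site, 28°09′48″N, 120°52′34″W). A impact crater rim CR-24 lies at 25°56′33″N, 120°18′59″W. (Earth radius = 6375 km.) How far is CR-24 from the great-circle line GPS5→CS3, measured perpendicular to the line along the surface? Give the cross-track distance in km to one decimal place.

GPS5: φ = +25.57306°, λ = -120.92000°
CS3: φ = +28.16333°, λ = -120.87611°
CR-24: φ = +25.94250°, λ = -120.31639°
δ₁₃ = central angle GPS5→CR-24 = 0.011472 rad  (haversine)
θ₁₃ = bearing GPS5→CR-24 = 55.670°,  θ₁₂ = bearing GPS5→CS3 = 0.856°
dₓₜ = R·arcsin(sin δ₁₃ · sin(θ₁₃ − θ₁₂)) = 6375·arcsin(0.01147·sin(54.814°)) = 59.770 km
|dₓₜ| = 59.770 km

59.8 km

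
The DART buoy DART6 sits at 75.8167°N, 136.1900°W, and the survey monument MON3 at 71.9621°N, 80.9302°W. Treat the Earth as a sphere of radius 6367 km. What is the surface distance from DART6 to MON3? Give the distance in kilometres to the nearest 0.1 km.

Δφ = -3.8546°,  Δλ = 55.2598°
a = sin²(Δφ/2) + cos φ₁ cos φ₂ sin²(Δλ/2) = 0.017449
c = 2·arcsin(√a) = 0.264962 rad = 15.1812°
d = R·c = 6367 × 0.264962 = 1687.0 km

1687.0 km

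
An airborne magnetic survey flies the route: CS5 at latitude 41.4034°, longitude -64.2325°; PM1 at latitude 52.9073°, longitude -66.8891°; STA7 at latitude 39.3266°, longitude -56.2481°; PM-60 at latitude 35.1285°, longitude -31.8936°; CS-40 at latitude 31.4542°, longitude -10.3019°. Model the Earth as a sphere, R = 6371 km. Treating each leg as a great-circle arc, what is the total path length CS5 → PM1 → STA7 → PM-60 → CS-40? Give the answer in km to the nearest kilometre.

CS5→PM1: c = 0.203204 rad, d = 1294.61 km
PM1→STA7: c = 0.269074 rad, d = 1714.27 km
STA7→PM-60: c = 0.345170 rad, d = 2199.08 km
PM-60→CS-40: c = 0.320786 rad, d = 2043.73 km
Total = 1294.61 + 1714.27 + 2199.08 + 2043.73 = 7251.70 km

7252 km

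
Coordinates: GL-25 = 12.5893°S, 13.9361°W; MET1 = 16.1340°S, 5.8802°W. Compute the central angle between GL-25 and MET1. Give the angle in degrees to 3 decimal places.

Δφ = -3.5447°,  Δλ = 8.0559°
a = sin²(Δφ/2) + cos φ₁ cos φ₂ sin²(Δλ/2) = 0.005582
c = 2·arcsin(√a) = 0.149570 rad = 8.5697°

8.570°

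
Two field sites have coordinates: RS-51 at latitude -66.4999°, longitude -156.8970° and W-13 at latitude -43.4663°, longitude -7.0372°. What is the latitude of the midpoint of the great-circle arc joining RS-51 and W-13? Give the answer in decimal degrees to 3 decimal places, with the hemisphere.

Bx = cos φ₂ cos Δλ = -0.627653,  By = cos φ₂ sin Δλ = 0.364426
φₘ = atan2(sin φ₁ + sin φ₂, √((cos φ₁ + Bx)² + By²)) = -74.99010°
λₘ = λ₁ + atan2(By, cos φ₁ + Bx) = -34.76335°

74.990°S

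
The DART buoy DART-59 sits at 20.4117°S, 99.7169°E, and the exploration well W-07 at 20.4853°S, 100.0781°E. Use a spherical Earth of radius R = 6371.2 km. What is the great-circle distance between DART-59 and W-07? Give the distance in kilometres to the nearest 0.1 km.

38.5 km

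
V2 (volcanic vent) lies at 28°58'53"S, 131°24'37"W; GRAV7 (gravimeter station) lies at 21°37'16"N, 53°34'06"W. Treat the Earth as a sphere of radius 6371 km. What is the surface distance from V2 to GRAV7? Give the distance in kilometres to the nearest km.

10054 km

V2: φ = -28.98139°, λ = -131.41028°
GRAV7: φ = +21.62111°, λ = -53.56833°
Δφ = 50.6025°,  Δλ = 77.8419°
a = sin²(Δφ/2) + cos φ₁ cos φ₂ sin²(Δλ/2) = 0.503629
c = 2·arcsin(√a) = 1.578055 rad = 90.4159°
d = R·c = 6371 × 1.578055 = 10053.8 km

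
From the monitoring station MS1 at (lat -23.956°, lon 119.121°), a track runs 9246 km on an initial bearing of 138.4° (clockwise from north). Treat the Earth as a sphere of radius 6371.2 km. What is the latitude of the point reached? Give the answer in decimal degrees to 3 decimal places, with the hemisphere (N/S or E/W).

δ = d/R = 9246/6371.2 = 1.451218 rad
φ₂ = arcsin(sin φ₁ cos δ + cos φ₁ sin δ cos θ)
   = arcsin(-0.40603·0.11929 + 0.91386·0.99286·-0.74780) = -46.63033°
λ₂ = λ₁ + atan2(sin θ sin δ cos φ₁, cos δ − sin φ₁ sin φ₂) = -134.60403°

46.630°S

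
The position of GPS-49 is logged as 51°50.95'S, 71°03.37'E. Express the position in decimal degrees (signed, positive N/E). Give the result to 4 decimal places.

-51.8492°, +71.0562°

lat: 51.8492° S → -51.8492°
lon: 71.0562° E → +71.0562°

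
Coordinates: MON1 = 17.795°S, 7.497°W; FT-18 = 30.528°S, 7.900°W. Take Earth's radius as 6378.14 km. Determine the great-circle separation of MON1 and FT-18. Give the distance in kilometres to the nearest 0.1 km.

1418.0 km

Δφ = -12.7330°,  Δλ = -0.4030°
a = sin²(Δφ/2) + cos φ₁ cos φ₂ sin²(Δλ/2) = 0.012306
c = 2·arcsin(√a) = 0.222325 rad = 12.7383°
d = R·c = 6378.14 × 0.222325 = 1418.0 km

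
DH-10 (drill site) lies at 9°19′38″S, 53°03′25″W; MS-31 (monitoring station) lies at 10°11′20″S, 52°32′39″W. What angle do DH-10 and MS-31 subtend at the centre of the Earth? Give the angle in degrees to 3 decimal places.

DH-10: φ = -9.32722°, λ = -53.05694°
MS-31: φ = -10.18889°, λ = -52.54417°
Δφ = -0.8617°,  Δλ = 0.5128°
a = sin²(Δφ/2) + cos φ₁ cos φ₂ sin²(Δλ/2) = 0.000076
c = 2·arcsin(√a) = 0.017435 rad = 0.9989°

0.999°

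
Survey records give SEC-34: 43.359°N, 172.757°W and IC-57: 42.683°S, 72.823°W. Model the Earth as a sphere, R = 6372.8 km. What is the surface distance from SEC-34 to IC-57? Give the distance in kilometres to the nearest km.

13780 km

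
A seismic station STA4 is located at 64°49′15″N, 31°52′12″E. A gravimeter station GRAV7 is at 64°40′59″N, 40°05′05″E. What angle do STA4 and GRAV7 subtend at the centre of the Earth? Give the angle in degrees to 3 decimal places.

STA4: φ = +64.82083°, λ = +31.87000°
GRAV7: φ = +64.68306°, λ = +40.08472°
Δφ = -0.1378°,  Δλ = 8.2147°
a = sin²(Δφ/2) + cos φ₁ cos φ₂ sin²(Δλ/2) = 0.000935
c = 2·arcsin(√a) = 0.061159 rad = 3.5041°

3.504°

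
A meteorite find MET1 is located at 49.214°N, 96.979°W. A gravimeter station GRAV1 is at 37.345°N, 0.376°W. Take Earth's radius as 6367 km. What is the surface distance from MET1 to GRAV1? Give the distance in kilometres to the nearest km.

Δφ = -11.8690°,  Δλ = 96.6030°
a = sin²(Δφ/2) + cos φ₁ cos φ₂ sin²(Δλ/2) = 0.300208
c = 2·arcsin(√a) = 1.159734 rad = 66.4478°
d = R·c = 6367 × 1.159734 = 7384.0 km

7384 km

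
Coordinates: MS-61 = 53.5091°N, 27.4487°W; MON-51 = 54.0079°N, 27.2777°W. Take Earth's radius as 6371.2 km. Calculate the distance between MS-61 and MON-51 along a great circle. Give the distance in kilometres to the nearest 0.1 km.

Δφ = 0.4988°,  Δλ = 0.1710°
a = sin²(Δφ/2) + cos φ₁ cos φ₂ sin²(Δλ/2) = 0.000020
c = 2·arcsin(√a) = 0.008883 rad = 0.5089°
d = R·c = 6371.2 × 0.008883 = 56.6 km

56.6 km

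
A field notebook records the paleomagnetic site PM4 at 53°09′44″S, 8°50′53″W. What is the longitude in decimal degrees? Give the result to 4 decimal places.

8.8481°W

8° + 50′/60 + 53″/3600 = 8 + 0.83333 + 0.01472 = 8.8481°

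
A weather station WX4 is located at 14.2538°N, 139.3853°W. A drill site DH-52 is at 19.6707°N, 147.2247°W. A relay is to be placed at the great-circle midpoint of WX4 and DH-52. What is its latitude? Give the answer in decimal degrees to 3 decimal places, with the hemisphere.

17.000°N

Bx = cos φ₂ cos Δλ = 0.932842,  By = cos φ₂ sin Δλ = -0.128437
φₘ = atan2(sin φ₁ + sin φ₂, √((cos φ₁ + Bx)² + By²)) = 16.99972°
λₘ = λ₁ + atan2(By, cos φ₁ + Bx) = -143.24835°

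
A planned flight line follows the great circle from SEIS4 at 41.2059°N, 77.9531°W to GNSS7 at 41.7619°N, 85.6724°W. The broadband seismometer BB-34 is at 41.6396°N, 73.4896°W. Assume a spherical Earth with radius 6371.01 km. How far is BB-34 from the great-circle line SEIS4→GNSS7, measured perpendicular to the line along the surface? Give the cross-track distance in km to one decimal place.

109.0 km

δ₁₃ = central angle SEIS4→BB-34 = 0.058897 rad  (haversine)
θ₁₃ = bearing SEIS4→BB-34 = 81.143°,  θ₁₂ = bearing SEIS4→GNSS7 = 278.042°
dₓₜ = R·arcsin(sin δ₁₃ · sin(θ₁₃ − θ₁₂)) = 6371.01·arcsin(0.05886·sin(-196.899°)) = 109.017 km
|dₓₜ| = 109.017 km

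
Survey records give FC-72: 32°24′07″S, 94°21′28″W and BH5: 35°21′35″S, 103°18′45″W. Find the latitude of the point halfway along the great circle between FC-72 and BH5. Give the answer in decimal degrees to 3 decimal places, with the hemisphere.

33.962°S

FC-72: φ = -32.40194°, λ = -94.35778°
BH5: φ = -35.35972°, λ = -103.31250°
Bx = cos φ₂ cos Δλ = 0.805595,  By = cos φ₂ sin Δλ = -0.126941
φₘ = atan2(sin φ₁ + sin φ₂, √((cos φ₁ + Bx)² + By²)) = -33.96190°
λₘ = λ₁ + atan2(By, cos φ₁ + Bx) = -98.75736°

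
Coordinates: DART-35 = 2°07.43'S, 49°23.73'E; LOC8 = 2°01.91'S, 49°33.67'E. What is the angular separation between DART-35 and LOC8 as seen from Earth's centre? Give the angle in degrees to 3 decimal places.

0.189°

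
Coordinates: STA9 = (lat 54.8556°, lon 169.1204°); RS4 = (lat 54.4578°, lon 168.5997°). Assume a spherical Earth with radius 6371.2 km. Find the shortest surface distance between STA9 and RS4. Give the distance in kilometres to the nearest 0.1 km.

55.5 km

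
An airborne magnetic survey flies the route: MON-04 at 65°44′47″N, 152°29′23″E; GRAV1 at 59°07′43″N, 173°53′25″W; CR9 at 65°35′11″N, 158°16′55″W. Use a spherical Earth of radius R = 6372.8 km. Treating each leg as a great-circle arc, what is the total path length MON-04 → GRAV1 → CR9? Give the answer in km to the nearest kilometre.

MON-04: φ = +65.74639°, λ = +152.48972°
GRAV1: φ = +59.12861°, λ = -173.89028°
CR9: φ = +65.58639°, λ = -158.28194°
MON-04→GRAV1: c = 0.290571 rad, d = 1851.75 km
GRAV1→CR9: c = 0.168519 rad, d = 1073.94 km
Total = 1851.75 + 1073.94 = 2925.69 km

2926 km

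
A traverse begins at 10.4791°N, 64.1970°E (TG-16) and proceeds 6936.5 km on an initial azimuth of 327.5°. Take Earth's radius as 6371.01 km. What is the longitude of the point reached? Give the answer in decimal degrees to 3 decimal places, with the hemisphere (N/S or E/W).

8.099°E

δ = d/R = 6936.5/6371.01 = 1.088760 rad
φ₂ = arcsin(sin φ₁ cos δ + cos φ₁ sin δ cos θ)
   = arcsin(0.18188·0.46358 + 0.98332·0.88605·0.84339) = 54.99887°
λ₂ = λ₁ + atan2(sin θ sin δ cos φ₁, cos δ − sin φ₁ sin φ₂) = 8.09935°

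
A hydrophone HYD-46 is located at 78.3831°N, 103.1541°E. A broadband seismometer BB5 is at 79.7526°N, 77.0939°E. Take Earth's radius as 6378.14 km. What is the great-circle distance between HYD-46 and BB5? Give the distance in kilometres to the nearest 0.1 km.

565.5 km

Δφ = 1.3695°,  Δλ = -26.0602°
a = sin²(Δφ/2) + cos φ₁ cos φ₂ sin²(Δλ/2) = 0.001964
c = 2·arcsin(√a) = 0.088659 rad = 5.0798°
d = R·c = 6378.14 × 0.088659 = 565.5 km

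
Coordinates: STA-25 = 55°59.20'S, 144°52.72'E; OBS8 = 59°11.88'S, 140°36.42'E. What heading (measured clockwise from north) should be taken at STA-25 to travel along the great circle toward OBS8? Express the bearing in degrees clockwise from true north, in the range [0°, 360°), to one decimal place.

213.7°

STA-25: φ = -55.98667°, λ = +144.87867°
OBS8: φ = -59.19800°, λ = +140.60700°
Δλ = -4.2717°
y = sin Δλ · cos φ₂ = -0.038142
x = cos φ₁ sin φ₂ − sin φ₁ cos φ₂ cos Δλ = -0.057198
θ = atan2(y, x) = -146.3030° → 213.6970° (mod 360°)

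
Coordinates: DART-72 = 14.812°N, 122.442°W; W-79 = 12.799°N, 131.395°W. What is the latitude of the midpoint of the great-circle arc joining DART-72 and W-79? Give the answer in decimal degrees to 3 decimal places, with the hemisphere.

13.846°N

Bx = cos φ₂ cos Δλ = 0.963272,  By = cos φ₂ sin Δλ = -0.151757
φₘ = atan2(sin φ₁ + sin φ₂, √((cos φ₁ + Bx)² + By²)) = 13.84612°
λₘ = λ₁ + atan2(By, cos φ₁ + Bx) = -126.93786°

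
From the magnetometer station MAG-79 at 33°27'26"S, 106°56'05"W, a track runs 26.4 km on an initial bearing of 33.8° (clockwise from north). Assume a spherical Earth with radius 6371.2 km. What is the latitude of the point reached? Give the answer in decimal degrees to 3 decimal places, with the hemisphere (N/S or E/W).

33.260°S

MAG-79: φ = -33.45722°, λ = -106.93472°
δ = d/R = 26.4/6371.2 = 0.004144 rad
φ₂ = arcsin(sin φ₁ cos δ + cos φ₁ sin δ cos θ)
   = arcsin(-0.55131·0.99999 + 0.83430·0.00414·0.83098) = -33.25984°
λ₂ = λ₁ + atan2(sin θ sin δ cos φ₁, cos δ − sin φ₁ sin φ₂) = -106.77678°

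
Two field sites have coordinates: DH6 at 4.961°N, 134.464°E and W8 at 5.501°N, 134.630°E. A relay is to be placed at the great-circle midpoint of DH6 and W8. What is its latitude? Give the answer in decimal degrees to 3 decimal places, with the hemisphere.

Bx = cos φ₂ cos Δλ = 0.995390,  By = cos φ₂ sin Δλ = 0.002884
φₘ = atan2(sin φ₁ + sin φ₂, √((cos φ₁ + Bx)² + By²)) = 5.23101°
λₘ = λ₁ + atan2(By, cos φ₁ + Bx) = 134.54696°

5.231°N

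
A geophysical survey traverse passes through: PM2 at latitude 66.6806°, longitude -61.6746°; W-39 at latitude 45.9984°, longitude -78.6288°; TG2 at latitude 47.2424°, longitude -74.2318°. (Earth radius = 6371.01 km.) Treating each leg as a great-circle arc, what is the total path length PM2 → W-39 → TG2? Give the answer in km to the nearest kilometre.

2870 km

PM2→W-39: c = 0.393423 rad, d = 2506.50 km
W-39→TG2: c = 0.056995 rad, d = 363.12 km
Total = 2506.50 + 363.12 = 2869.62 km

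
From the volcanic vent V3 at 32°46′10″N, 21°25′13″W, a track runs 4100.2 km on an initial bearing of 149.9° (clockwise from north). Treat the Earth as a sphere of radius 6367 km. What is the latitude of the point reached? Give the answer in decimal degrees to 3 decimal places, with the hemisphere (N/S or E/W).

0.224°S

V3: φ = +32.76944°, λ = -21.42028°
δ = d/R = 4100.2/6367 = 0.643977 rad
φ₂ = arcsin(sin φ₁ cos δ + cos φ₁ sin δ cos θ)
   = arcsin(0.54126·0.79971 + 0.84086·0.60038·-0.86515) = -0.22367°
λ₂ = λ₁ + atan2(sin θ sin δ cos φ₁, cos δ − sin φ₁ sin φ₂) = -3.89662°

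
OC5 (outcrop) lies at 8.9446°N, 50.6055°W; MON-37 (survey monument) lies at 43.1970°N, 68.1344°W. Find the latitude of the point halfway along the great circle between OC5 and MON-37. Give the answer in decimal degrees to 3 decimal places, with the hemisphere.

Bx = cos φ₂ cos Δλ = 0.695153,  By = cos φ₂ sin Δλ = -0.219567
φₘ = atan2(sin φ₁ + sin φ₂, √((cos φ₁ + Bx)² + By²)) = 26.33127°
λₘ = λ₁ + atan2(By, cos φ₁ + Bx) = -58.03844°

26.331°N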